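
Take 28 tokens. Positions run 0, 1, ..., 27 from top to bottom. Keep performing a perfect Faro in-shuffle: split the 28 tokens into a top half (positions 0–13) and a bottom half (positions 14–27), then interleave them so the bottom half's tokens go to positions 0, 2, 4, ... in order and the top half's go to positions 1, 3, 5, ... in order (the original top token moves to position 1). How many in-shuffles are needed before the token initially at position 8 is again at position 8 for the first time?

28

Follow position 8 under repeated in-shuffles:
8 → 17 → 6 → 13 → 27 → 26 → 24 → 20 → ... → 8 (length 28)
It first returns after 28 in-shuffles.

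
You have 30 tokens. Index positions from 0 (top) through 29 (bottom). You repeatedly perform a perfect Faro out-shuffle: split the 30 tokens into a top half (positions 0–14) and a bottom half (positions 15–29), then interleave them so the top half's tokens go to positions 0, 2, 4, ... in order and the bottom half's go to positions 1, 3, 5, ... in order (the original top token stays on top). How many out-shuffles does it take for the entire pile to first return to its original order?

28

The out-shuffle permutes the 30 positions with cycle lengths [1, 1, 28].
Every token is home exactly when every cycle has completed a whole number of laps, i.e. after lcm(1, 28) = 28 out-shuffles.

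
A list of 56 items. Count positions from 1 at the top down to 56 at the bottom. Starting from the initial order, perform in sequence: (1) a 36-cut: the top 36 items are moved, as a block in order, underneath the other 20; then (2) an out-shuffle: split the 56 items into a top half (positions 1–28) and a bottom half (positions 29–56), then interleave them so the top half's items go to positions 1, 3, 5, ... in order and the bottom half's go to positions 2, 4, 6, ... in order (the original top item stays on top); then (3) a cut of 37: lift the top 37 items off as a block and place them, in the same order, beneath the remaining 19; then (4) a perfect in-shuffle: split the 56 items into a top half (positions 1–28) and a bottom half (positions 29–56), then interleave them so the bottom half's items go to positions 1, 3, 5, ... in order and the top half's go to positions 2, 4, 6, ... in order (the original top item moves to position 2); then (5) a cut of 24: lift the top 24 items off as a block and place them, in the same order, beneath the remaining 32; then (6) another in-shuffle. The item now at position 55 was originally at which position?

Undo the operations in reverse order, starting from position 55:
  undo op 6 (in-shuffle, from bottom half): 55 ← 56
  undo op 5 (cut 24): 56 ← 24
  undo op 4 (in-shuffle, from top half): 24 ← 12
  undo op 3 (cut 37): 12 ← 49
  undo op 2 (out-shuffle, from top half): 49 ← 25
  undo op 1 (cut 36): 25 ← 5
So the item at position 55 came from original position 5.

5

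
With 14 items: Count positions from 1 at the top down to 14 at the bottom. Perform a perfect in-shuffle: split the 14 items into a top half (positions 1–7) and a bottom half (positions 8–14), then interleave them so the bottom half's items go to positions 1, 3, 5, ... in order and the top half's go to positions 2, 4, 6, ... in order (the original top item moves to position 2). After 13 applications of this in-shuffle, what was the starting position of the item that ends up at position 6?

3

Work backwards from position 6, undoing one in-shuffle at a time:
6 ← 3 ← 9 ← 12 ← 6 ← ... ← 3 (13 steps).
So the item now at position 6 started at position 3.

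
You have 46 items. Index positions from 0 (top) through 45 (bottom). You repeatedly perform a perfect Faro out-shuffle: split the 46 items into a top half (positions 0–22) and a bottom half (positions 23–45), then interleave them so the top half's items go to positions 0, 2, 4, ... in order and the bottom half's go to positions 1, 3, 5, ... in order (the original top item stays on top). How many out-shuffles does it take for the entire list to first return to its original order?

12

The out-shuffle permutes the 46 positions with cycle lengths [1, 1, 2, 4, 4, 4, 6, 12, 12].
Every item is home exactly when every cycle has completed a whole number of laps, i.e. after lcm(1, 2, 4, 6, 12) = 12 out-shuffles.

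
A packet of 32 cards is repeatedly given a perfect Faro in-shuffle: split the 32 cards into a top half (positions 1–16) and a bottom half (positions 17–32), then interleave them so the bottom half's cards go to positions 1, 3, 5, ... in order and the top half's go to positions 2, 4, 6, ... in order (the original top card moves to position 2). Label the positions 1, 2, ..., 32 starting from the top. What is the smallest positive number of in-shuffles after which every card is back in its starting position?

10

The in-shuffle permutes the 32 positions with cycle lengths [2, 10, 10, 10].
Every card is home exactly when every cycle has completed a whole number of laps, i.e. after lcm(2, 10) = 10 in-shuffles.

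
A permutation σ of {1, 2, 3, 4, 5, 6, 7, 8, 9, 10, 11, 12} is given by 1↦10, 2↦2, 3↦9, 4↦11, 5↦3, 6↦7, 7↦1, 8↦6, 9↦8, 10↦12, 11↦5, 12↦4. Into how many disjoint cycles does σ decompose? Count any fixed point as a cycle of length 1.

2

Cycle decomposition: (1 10 12 4 11 5 3 9 8 6 7) (2).
2 cycles.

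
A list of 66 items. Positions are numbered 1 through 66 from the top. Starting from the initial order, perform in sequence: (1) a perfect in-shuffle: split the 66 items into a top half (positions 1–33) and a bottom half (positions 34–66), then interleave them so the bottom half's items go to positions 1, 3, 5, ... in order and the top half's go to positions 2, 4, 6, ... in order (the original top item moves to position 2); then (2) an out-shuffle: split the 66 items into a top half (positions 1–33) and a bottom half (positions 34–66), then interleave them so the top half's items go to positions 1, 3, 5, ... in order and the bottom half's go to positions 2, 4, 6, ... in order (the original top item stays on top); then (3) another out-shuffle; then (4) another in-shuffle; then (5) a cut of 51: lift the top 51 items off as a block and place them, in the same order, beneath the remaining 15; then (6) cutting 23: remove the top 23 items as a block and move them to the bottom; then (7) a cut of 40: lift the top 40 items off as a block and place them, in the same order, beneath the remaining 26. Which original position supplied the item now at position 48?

52

Undo the operations in reverse order, starting from position 48:
  undo op 7 (cut 40): 48 ← 22
  undo op 6 (cut 23): 22 ← 45
  undo op 5 (cut 51): 45 ← 30
  undo op 4 (in-shuffle, from top half): 30 ← 15
  undo op 3 (out-shuffle, from top half): 15 ← 8
  undo op 2 (out-shuffle, from bottom half): 8 ← 37
  undo op 1 (in-shuffle, from bottom half): 37 ← 52
So the item at position 48 came from original position 52.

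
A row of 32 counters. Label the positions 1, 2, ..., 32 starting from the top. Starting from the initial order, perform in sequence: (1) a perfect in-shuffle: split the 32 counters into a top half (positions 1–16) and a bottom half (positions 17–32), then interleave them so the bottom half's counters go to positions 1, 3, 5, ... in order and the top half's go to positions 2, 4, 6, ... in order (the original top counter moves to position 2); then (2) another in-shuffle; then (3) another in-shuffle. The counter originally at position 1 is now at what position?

8

Track the counter from position 1 forward through each operation:
  after op 1 (in-shuffle): 1 → 2
  after op 2 (in-shuffle): 2 → 4
  after op 3 (in-shuffle): 4 → 8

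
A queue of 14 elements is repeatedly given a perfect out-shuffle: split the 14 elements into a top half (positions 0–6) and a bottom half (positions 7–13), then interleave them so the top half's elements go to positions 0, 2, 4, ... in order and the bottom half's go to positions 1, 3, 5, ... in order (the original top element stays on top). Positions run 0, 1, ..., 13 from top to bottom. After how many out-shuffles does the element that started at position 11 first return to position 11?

Follow position 11 under repeated out-shuffles:
11 → 9 → 5 → 10 → 7 → 1 → 2 → 4 → 8 → 3 → 6 → 12 → 11
It first returns after 12 out-shuffles.

12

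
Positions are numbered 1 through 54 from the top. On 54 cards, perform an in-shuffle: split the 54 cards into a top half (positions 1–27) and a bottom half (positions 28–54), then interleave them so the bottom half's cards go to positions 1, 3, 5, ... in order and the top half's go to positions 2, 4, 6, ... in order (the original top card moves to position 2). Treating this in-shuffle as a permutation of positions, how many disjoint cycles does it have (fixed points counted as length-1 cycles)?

Trace each unvisited position around until it returns:
(1 2 4 8 16 32 ... len 20) (3 6 12 24 48 41 ... len 20) (5 10 20 40 25 50 45 35 15 30) (11 22 44 33)
4 cycles in total.

4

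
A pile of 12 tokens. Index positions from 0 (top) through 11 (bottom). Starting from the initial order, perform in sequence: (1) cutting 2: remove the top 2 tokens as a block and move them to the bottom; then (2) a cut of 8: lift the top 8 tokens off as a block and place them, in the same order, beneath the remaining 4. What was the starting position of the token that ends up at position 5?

3

Undo the operations in reverse order, starting from position 5:
  undo op 2 (cut 8): 5 ← 1
  undo op 1 (cut 2): 1 ← 3
So the token at position 5 came from original position 3.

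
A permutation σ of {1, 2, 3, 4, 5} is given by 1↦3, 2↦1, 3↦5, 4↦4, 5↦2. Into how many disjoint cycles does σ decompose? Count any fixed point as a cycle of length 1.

2

Cycle decomposition: (1 3 5 2) (4).
2 cycles.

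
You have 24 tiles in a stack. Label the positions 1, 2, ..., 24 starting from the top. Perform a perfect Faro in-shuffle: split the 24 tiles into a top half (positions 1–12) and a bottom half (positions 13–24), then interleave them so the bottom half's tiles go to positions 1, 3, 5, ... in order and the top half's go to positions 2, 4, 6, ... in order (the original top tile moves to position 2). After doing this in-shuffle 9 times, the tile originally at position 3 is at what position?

Track the tile's position through each in-shuffle:
3 → 6 → 12 → 24 → 23 → 21 → 17 → 9 → 18 → 11

11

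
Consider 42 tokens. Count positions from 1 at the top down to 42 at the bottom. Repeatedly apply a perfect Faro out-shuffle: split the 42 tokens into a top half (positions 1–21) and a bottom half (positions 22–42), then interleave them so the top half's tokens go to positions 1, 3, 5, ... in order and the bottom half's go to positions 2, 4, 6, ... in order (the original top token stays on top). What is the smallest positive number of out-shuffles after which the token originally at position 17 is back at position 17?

20

Follow position 17 under repeated out-shuffles:
17 → 33 → 24 → 6 → 11 → 21 → 41 → 40 → 38 → 34 → 26 → 10 → 19 → 37 → 32 → 22 → 2 → 3 → 5 → 9 → 17
It first returns after 20 out-shuffles.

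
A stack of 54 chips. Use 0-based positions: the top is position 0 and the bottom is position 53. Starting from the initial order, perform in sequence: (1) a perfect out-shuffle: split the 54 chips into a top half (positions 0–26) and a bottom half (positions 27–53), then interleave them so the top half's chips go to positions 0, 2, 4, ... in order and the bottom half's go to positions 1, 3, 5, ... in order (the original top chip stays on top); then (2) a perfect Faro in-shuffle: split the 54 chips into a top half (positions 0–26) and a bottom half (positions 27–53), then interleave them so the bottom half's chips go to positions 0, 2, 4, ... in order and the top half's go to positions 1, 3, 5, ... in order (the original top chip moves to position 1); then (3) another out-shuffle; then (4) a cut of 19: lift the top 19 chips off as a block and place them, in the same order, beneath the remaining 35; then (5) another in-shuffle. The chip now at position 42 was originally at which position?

Undo the operations in reverse order, starting from position 42:
  undo op 5 (in-shuffle, from bottom half): 42 ← 48
  undo op 4 (cut 19): 48 ← 13
  undo op 3 (out-shuffle, from bottom half): 13 ← 33
  undo op 2 (in-shuffle, from top half): 33 ← 16
  undo op 1 (out-shuffle, from top half): 16 ← 8
So the chip at position 42 came from original position 8.

8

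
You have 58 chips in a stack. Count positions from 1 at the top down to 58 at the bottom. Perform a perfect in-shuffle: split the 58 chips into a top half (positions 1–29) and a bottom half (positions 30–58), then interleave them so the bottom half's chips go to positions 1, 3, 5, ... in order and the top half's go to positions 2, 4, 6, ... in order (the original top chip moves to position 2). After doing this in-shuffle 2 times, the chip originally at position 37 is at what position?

Track the chip's position through each in-shuffle:
37 → 15 → 30

30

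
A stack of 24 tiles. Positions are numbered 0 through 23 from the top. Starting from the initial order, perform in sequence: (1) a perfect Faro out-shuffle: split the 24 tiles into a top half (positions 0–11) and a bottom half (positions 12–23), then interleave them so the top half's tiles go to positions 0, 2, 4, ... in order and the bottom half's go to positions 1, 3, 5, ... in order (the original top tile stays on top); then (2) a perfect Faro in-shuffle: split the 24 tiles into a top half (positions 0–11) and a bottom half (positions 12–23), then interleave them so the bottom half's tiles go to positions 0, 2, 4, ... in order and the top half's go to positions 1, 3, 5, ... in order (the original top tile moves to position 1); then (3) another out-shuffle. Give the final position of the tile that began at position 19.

12

Track the tile from position 19 forward through each operation:
  after op 1 (out-shuffle): 19 → 15
  after op 2 (in-shuffle): 15 → 6
  after op 3 (out-shuffle): 6 → 12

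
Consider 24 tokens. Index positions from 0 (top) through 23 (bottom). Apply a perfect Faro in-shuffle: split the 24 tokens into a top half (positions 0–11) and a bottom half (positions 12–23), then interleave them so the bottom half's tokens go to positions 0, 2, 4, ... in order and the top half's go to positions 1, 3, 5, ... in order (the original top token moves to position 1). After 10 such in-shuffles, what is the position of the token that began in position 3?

20

Track the token's position through each in-shuffle:
3 → 7 → 15 → 6 → 13 → 2 → 5 → 11 → 23 → 22 → 20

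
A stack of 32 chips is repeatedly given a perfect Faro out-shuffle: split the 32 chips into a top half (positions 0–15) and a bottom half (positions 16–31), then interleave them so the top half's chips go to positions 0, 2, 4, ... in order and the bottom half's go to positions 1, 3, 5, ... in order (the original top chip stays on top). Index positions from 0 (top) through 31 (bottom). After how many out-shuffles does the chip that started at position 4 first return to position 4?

5

Follow position 4 under repeated out-shuffles:
4 → 8 → 16 → 1 → 2 → 4
It first returns after 5 out-shuffles.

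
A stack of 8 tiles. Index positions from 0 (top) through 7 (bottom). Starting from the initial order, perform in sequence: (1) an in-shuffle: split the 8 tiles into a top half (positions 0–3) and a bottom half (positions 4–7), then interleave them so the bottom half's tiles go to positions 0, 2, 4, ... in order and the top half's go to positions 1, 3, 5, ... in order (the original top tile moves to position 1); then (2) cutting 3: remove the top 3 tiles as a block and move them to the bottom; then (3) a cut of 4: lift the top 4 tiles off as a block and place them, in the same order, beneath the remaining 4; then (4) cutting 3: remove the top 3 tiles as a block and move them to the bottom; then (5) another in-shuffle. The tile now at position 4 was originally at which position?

Undo the operations in reverse order, starting from position 4:
  undo op 5 (in-shuffle, from bottom half): 4 ← 6
  undo op 4 (cut 3): 6 ← 1
  undo op 3 (cut 4): 1 ← 5
  undo op 2 (cut 3): 5 ← 0
  undo op 1 (in-shuffle, from bottom half): 0 ← 4
So the tile at position 4 came from original position 4.

4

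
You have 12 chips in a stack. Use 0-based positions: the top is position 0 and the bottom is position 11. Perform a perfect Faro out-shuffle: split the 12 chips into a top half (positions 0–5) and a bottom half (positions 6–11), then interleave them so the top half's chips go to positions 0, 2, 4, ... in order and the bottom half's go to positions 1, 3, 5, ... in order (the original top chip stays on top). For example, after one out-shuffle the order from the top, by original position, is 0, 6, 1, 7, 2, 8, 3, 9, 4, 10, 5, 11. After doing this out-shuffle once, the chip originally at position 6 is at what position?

1

Track the chip's position through each out-shuffle:
6 → 1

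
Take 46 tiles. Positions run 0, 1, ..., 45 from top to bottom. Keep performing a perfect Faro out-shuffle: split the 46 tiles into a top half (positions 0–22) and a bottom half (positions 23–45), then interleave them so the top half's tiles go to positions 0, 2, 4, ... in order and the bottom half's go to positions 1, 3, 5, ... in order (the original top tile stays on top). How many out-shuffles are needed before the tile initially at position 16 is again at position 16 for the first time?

12

Follow position 16 under repeated out-shuffles:
16 → 32 → 19 → 38 → 31 → 17 → 34 → 23 → 1 → 2 → 4 → 8 → 16
It first returns after 12 out-shuffles.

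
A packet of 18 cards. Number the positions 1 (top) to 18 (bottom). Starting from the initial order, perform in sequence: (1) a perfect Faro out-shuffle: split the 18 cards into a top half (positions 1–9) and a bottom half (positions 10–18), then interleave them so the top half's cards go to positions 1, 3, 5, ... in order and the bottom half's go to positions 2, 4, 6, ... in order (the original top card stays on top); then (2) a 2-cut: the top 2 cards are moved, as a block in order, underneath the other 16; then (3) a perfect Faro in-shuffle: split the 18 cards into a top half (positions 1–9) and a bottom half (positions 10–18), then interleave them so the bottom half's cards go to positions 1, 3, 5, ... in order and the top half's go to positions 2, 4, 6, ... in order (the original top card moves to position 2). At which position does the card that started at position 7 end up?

3

Track the card from position 7 forward through each operation:
  after op 1 (out-shuffle): 7 → 13
  after op 2 (cut 2): 13 → 11
  after op 3 (in-shuffle): 11 → 3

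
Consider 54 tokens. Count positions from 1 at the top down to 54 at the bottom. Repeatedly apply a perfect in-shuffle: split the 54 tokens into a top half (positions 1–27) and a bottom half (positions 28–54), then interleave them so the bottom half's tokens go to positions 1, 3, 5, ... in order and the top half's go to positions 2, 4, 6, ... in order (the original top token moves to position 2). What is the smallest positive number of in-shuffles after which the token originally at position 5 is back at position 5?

Follow position 5 under repeated in-shuffles:
5 → 10 → 20 → 40 → 25 → 50 → 45 → 35 → 15 → 30 → 5
It first returns after 10 in-shuffles.

10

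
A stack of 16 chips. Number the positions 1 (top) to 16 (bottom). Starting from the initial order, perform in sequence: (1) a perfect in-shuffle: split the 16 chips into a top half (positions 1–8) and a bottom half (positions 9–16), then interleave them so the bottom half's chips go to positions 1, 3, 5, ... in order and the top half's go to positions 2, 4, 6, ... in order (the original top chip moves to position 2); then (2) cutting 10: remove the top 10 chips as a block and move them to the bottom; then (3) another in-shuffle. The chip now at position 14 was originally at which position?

Undo the operations in reverse order, starting from position 14:
  undo op 3 (in-shuffle, from top half): 14 ← 7
  undo op 2 (cut 10): 7 ← 1
  undo op 1 (in-shuffle, from bottom half): 1 ← 9
So the chip at position 14 came from original position 9.

9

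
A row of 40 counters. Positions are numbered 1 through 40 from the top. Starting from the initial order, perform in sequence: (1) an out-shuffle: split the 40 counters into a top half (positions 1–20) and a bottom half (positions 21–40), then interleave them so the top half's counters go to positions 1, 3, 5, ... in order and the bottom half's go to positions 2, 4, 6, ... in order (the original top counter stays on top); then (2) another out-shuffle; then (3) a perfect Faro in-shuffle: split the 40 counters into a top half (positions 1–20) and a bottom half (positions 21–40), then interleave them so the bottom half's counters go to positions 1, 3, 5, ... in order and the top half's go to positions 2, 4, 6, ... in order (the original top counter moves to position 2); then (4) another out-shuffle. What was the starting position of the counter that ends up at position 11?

Undo the operations in reverse order, starting from position 11:
  undo op 4 (out-shuffle, from top half): 11 ← 6
  undo op 3 (in-shuffle, from top half): 6 ← 3
  undo op 2 (out-shuffle, from top half): 3 ← 2
  undo op 1 (out-shuffle, from bottom half): 2 ← 21
So the counter at position 11 came from original position 21.

21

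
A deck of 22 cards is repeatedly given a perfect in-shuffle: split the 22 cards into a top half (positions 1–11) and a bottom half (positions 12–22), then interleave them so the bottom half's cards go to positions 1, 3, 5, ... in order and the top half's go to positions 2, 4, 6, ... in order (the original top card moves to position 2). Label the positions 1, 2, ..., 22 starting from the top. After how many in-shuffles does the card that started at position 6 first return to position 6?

11

Follow position 6 under repeated in-shuffles:
6 → 12 → 1 → 2 → 4 → 8 → 16 → 9 → 18 → 13 → 3 → 6
It first returns after 11 in-shuffles.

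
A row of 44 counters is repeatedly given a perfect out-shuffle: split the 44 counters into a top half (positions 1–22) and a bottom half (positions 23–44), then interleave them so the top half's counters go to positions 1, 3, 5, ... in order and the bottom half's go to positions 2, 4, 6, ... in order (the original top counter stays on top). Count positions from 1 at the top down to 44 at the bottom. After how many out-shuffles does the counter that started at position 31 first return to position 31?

Follow position 31 under repeated out-shuffles:
31 → 18 → 35 → 26 → 8 → 15 → 29 → 14 → 27 → 10 → 19 → 37 → 30 → 16 → 31
It first returns after 14 out-shuffles.

14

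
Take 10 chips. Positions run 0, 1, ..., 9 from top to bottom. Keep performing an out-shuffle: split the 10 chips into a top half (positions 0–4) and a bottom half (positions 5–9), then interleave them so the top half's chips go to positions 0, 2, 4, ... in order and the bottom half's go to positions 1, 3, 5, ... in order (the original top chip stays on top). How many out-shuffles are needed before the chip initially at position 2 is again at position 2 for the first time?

Follow position 2 under repeated out-shuffles:
2 → 4 → 8 → 7 → 5 → 1 → 2
It first returns after 6 out-shuffles.

6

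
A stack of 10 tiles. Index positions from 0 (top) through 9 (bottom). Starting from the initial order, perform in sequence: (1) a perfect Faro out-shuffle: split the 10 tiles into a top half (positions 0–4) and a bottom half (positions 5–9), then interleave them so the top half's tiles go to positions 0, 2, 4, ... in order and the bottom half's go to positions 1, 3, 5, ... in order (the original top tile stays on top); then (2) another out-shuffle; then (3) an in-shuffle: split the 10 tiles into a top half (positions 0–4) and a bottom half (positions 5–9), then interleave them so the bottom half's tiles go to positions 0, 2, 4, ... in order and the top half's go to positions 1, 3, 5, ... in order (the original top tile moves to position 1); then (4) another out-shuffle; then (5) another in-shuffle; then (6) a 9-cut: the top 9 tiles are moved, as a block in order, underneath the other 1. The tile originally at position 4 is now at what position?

Track the tile from position 4 forward through each operation:
  after op 1 (out-shuffle): 4 → 8
  after op 2 (out-shuffle): 8 → 7
  after op 3 (in-shuffle): 7 → 4
  after op 4 (out-shuffle): 4 → 8
  after op 5 (in-shuffle): 8 → 6
  after op 6 (cut 9): 6 → 7

7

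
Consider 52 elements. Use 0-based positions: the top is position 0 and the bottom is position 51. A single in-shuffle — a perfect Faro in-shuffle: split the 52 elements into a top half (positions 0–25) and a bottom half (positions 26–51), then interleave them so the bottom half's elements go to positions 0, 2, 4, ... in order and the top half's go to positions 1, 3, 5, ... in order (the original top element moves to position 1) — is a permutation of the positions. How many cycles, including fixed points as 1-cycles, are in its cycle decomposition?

Trace each unvisited position around until it returns:
(0 1 3 7 15 31 ... len 52)
1 cycle in total.

1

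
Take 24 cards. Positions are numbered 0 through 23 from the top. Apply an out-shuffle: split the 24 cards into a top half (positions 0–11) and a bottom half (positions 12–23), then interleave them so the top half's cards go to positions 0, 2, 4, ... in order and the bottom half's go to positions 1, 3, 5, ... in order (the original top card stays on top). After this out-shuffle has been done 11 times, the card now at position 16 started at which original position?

Work backwards from position 16, undoing one out-shuffle at a time:
16 ← 8 ← 4 ← 2 ← 1 ← 12 ← 6 ← 3 ← 13 ← 18 ← 9 ← 16
So the card now at position 16 started at position 16.

16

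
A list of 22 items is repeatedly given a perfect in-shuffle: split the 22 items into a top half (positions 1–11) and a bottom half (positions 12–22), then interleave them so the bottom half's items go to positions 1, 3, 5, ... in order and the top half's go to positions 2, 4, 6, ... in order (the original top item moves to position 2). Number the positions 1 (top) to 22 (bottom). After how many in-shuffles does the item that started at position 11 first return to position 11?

11

Follow position 11 under repeated in-shuffles:
11 → 22 → 21 → 19 → 15 → 7 → 14 → 5 → 10 → 20 → 17 → 11
It first returns after 11 in-shuffles.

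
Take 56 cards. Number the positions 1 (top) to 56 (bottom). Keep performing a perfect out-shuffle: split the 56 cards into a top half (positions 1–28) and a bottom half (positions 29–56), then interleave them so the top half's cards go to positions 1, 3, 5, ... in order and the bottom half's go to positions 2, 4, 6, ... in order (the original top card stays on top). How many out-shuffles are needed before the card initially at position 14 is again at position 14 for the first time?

20

Follow position 14 under repeated out-shuffles:
14 → 27 → 53 → 50 → 44 → 32 → 8 → 15 → 29 → 2 → 3 → 5 → 9 → 17 → 33 → 10 → 19 → 37 → 18 → 35 → 14
It first returns after 20 out-shuffles.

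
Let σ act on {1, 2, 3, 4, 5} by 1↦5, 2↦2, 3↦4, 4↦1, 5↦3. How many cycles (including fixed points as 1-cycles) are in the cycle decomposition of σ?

Cycle decomposition: (1 5 3 4) (2).
2 cycles.

2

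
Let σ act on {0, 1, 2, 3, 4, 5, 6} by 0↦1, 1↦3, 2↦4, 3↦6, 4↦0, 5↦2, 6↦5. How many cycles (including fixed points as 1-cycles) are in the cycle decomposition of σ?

Cycle decomposition: (0 1 3 6 5 2 4).
1 cycle.

1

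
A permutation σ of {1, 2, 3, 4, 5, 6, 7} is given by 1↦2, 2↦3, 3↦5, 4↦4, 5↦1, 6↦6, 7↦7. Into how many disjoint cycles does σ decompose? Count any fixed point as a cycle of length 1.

4

Cycle decomposition: (1 2 3 5) (4) (6) (7).
4 cycles.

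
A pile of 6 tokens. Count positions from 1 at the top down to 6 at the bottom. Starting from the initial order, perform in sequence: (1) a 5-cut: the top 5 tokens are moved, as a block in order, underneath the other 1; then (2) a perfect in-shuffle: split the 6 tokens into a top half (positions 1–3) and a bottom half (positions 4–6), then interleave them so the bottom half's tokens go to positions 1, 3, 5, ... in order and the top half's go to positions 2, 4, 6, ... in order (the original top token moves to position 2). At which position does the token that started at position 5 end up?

5

Track the token from position 5 forward through each operation:
  after op 1 (cut 5): 5 → 6
  after op 2 (in-shuffle): 6 → 5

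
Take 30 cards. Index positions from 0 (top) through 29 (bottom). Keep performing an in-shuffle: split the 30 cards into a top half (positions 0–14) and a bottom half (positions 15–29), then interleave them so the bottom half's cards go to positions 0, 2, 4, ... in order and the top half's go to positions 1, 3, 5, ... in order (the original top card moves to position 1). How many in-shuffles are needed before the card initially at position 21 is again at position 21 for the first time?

5

Follow position 21 under repeated in-shuffles:
21 → 12 → 25 → 20 → 10 → 21
It first returns after 5 in-shuffles.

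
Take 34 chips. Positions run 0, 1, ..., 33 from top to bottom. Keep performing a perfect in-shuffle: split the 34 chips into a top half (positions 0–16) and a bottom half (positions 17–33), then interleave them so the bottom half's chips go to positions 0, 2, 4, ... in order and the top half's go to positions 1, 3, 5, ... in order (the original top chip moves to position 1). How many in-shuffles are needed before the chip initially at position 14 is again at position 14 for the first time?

3

Follow position 14 under repeated in-shuffles:
14 → 29 → 24 → 14
It first returns after 3 in-shuffles.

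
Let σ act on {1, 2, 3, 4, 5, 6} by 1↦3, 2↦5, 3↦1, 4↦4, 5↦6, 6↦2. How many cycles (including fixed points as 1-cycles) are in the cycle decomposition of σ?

Cycle decomposition: (1 3) (2 5 6) (4).
3 cycles.

3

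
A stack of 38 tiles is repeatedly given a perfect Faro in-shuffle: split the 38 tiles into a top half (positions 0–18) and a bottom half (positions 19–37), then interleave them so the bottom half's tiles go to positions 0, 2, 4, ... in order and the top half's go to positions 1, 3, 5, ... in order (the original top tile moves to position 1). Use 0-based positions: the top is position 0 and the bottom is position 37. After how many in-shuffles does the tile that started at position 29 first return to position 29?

12

Follow position 29 under repeated in-shuffles:
29 → 20 → 2 → 5 → 11 → 23 → 8 → 17 → 35 → 32 → 26 → 14 → 29
It first returns after 12 in-shuffles.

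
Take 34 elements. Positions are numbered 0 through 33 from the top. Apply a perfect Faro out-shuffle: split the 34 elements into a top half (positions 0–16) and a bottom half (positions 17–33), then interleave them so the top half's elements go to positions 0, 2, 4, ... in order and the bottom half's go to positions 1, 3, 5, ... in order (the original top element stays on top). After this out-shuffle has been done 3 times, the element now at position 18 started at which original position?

27

Work backwards from position 18, undoing one out-shuffle at a time:
18 ← 9 ← 21 ← 27
So the element now at position 18 started at position 27.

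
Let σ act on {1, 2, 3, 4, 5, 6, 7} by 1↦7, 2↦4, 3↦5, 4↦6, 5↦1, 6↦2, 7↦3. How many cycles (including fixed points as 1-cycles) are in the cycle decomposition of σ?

2

Cycle decomposition: (1 7 3 5) (2 4 6).
2 cycles.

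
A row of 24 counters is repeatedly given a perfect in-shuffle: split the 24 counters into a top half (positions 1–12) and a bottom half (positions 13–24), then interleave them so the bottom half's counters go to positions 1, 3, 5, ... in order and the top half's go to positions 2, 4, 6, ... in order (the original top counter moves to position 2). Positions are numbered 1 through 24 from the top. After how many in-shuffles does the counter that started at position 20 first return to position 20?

Follow position 20 under repeated in-shuffles:
20 → 15 → 5 → 10 → 20
It first returns after 4 in-shuffles.

4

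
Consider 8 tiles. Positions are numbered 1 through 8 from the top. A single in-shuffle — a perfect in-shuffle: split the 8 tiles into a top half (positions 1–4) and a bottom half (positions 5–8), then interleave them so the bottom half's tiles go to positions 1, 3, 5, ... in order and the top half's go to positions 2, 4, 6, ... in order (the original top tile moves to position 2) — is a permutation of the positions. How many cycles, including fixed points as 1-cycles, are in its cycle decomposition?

2

Trace each unvisited position around until it returns:
(1 2 4 8 7 5) (3 6)
2 cycles in total.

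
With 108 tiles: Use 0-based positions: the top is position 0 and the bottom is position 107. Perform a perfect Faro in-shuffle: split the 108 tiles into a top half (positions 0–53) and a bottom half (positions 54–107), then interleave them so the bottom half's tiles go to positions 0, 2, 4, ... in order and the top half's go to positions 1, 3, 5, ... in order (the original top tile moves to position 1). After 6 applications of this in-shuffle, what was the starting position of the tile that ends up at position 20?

93

Work backwards from position 20, undoing one in-shuffle at a time:
20 ← 64 ← 86 ← 97 ← 48 ← 78 ← 93
So the tile now at position 20 started at position 93.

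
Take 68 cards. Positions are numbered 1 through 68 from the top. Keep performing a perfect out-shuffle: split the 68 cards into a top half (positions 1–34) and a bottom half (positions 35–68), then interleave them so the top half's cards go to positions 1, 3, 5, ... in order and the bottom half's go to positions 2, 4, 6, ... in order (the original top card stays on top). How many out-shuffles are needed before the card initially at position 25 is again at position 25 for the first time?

66

Follow position 25 under repeated out-shuffles:
25 → 49 → 30 → 59 → 50 → 32 → 63 → 58 → ... → 25 (length 66)
It first returns after 66 out-shuffles.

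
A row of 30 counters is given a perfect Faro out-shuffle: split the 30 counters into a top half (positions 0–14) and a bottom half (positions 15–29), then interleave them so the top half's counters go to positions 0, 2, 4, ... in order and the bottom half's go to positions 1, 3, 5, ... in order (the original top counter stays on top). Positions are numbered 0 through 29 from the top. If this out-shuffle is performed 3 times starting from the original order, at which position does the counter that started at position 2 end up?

Track the counter's position through each out-shuffle:
2 → 4 → 8 → 16

16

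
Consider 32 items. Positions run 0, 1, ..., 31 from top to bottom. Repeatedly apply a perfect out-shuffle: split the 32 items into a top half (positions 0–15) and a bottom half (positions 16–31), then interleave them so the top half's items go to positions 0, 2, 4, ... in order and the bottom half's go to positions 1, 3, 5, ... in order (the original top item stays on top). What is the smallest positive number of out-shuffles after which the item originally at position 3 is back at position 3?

Follow position 3 under repeated out-shuffles:
3 → 6 → 12 → 24 → 17 → 3
It first returns after 5 out-shuffles.

5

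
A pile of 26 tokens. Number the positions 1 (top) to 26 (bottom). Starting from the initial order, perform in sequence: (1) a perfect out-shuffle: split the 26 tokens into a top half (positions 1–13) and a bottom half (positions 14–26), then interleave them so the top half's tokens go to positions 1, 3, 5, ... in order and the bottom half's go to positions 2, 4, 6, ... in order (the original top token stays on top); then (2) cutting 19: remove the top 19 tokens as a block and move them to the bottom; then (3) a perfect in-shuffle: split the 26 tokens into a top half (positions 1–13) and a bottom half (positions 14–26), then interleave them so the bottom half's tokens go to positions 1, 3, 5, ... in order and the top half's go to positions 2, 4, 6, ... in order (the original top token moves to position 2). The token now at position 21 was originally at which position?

Undo the operations in reverse order, starting from position 21:
  undo op 3 (in-shuffle, from bottom half): 21 ← 24
  undo op 2 (cut 19): 24 ← 17
  undo op 1 (out-shuffle, from top half): 17 ← 9
So the token at position 21 came from original position 9.

9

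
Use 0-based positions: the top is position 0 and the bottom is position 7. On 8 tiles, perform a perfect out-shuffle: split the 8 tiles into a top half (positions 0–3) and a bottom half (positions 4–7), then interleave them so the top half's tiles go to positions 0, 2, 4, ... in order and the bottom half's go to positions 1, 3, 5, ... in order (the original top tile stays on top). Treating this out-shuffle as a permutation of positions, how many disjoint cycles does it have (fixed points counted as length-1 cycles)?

Trace each unvisited position around until it returns:
(0) (1 2 4) (3 6 5) (7)
4 cycles in total.

4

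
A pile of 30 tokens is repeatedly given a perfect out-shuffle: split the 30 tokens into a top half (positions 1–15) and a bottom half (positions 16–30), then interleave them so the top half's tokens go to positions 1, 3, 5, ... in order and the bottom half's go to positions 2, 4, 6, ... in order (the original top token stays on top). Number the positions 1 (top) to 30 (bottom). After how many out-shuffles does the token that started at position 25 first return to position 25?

Follow position 25 under repeated out-shuffles:
25 → 20 → 10 → 19 → 8 → 15 → 29 → 28 → ... → 25 (length 28)
It first returns after 28 out-shuffles.

28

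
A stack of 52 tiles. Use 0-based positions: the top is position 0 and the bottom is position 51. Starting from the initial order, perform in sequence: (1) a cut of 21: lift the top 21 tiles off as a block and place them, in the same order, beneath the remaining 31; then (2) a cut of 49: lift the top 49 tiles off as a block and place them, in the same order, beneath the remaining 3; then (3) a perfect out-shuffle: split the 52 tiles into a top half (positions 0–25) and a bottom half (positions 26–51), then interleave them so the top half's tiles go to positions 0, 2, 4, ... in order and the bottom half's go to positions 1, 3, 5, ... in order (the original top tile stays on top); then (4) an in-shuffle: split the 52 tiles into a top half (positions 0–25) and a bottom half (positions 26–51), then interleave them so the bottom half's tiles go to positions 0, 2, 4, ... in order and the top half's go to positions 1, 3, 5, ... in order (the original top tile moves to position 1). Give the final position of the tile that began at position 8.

14

Track the tile from position 8 forward through each operation:
  after op 1 (cut 21): 8 → 39
  after op 2 (cut 49): 39 → 42
  after op 3 (out-shuffle): 42 → 33
  after op 4 (in-shuffle): 33 → 14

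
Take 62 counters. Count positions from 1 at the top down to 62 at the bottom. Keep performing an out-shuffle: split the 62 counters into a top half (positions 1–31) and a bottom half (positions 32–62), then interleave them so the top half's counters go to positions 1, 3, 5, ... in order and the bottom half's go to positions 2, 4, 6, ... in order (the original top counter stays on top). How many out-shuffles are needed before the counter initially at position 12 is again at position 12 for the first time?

60

Follow position 12 under repeated out-shuffles:
12 → 23 → 45 → 28 → 55 → 48 → 34 → 6 → ... → 12 (length 60)
It first returns after 60 out-shuffles.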